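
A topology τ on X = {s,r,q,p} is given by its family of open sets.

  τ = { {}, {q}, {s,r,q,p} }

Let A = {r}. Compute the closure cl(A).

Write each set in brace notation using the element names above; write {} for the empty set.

closure: X∖int(X∖A) = X∖{q} = {s,r,p}

{s,r,p}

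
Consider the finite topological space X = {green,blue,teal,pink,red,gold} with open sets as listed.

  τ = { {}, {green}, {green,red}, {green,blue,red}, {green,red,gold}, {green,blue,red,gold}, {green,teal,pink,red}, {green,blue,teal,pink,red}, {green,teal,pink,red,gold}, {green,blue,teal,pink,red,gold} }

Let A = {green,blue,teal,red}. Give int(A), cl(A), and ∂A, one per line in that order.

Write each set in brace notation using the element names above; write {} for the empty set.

int(A) = {green,blue,red}
cl(A)  = {green,blue,teal,pink,red,gold}
∂A     = {teal,pink,gold}

interior: largest open inside A is {green,blue,red} (from {}, {green}, {green,red}, {green,blue,red})
cl via duality: int({pink,gold}) = {}, so X∖{} = {green,blue,teal,pink,red,gold}
cl∖int = {teal,pink,gold}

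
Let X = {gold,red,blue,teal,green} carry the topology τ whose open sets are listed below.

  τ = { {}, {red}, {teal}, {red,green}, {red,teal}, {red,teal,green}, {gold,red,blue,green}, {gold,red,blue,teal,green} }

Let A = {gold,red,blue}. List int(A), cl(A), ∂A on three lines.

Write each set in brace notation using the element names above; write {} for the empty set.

open subsets of A: {}, {red}; so int(A) = {red}
closure: X∖int(X∖A) = X∖{teal} = {gold,red,blue,green}
∂A = {gold,red,blue,green} minus {red} = {gold,blue,green}

int(A) = {red}
cl(A)  = {gold,red,blue,green}
∂A     = {gold,blue,green}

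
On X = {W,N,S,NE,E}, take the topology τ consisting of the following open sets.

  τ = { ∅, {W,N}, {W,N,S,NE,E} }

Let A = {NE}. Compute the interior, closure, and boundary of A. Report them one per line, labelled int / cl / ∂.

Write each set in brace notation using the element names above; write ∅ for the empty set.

int(A) = ∅
cl(A)  = {S,NE,E}
∂A     = {S,NE,E}

U open, U⊆A: ∅. int(A) = ⋃ = ∅
X∖A={W,N,S,E}, int(X∖A)={W,N}, hence cl(A)={S,NE,E}
∂A: remove int from cl → {S,NE,E}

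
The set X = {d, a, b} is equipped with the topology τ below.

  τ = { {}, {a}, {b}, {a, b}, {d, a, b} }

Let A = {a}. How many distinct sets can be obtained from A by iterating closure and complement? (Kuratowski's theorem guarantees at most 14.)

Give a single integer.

cl via duality: int({d, b}) = {b}, so X∖{b} = {d, a}
Write k for closure, c for complement:
  1. A     = {a}
  2. kA    = {d, a}
  3. cA    = {d, b}
  4. ckA   = {b}
applying k or c yields no new set

4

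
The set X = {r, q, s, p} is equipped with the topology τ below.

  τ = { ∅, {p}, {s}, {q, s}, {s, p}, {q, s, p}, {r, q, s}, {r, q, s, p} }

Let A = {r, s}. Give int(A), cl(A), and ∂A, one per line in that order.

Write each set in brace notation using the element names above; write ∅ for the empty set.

int(A) = {s}
cl(A)  = {r, q, s}
∂A     = {r, q}

open subsets of A: ∅, {s}; so int(A) = {s}
closure: X∖int(X∖A) = X∖{p} = {r, q, s}
∂A = {r, q, s} minus {s} = {r, q}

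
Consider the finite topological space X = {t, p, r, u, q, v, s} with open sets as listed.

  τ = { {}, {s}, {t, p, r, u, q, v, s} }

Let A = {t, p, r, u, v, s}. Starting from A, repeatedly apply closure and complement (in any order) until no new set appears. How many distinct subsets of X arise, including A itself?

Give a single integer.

6

X∖A={q}, int(X∖A)={}, hence cl(A)={t, p, r, u, q, v, s}
Orbit (k=closure, c=complement):
  1. A     = {t, p, r, u, v, s}
  2. kA    = {t, p, r, u, q, v, s}
  3. cA    = {q}
  4. ckA   = {}
  5. kcA   = {t, p, r, u, q, v}
  6. ckcA  = {s}
(closed under both — stop)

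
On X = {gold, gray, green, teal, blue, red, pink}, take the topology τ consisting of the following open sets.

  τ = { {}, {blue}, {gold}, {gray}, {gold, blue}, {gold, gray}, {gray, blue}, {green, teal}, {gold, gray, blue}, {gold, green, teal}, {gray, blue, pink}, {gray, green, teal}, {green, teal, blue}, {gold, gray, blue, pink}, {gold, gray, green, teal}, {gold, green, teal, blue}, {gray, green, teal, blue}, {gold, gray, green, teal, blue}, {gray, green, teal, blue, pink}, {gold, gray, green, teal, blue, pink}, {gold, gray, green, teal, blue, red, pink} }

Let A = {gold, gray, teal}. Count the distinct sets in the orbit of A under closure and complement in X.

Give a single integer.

X∖A={green, blue, red, pink}, int(X∖A)={blue}, hence cl(A)={gold, gray, green, teal, red, pink}
Orbit (k=closure, c=complement):
  1. A     = {gold, gray, teal}
  2. kA    = {gold, gray, green, teal, red, pink}
  3. cA    = {green, blue, red, pink}
  4. ckA   = {blue}
  5. kcA   = {green, teal, blue, red, pink}
  6. kckA  = {blue, red, pink}
  7. ckcA  = {gold, gray}
  8. ckckA = {gold, gray, green, teal}
  9. kckcA = {gold, gray, red, pink}
  10. ckckcA = {green, teal, blue}
(closed under both — stop)

10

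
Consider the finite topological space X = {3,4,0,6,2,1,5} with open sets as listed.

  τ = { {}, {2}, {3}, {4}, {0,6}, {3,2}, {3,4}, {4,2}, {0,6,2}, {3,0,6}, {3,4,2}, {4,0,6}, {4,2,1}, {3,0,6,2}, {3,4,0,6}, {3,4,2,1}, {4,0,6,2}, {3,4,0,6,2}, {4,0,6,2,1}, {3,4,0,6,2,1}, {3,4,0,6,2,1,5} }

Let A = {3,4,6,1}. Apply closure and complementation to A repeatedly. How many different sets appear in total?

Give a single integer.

10

complement {0,2,5}; its interior {2}; cl(A) = X∖{2} = {3,4,0,6,1,5}
With k = closure, c = complement:
  1. A     = {3,4,6,1}
  2. kA    = {3,4,0,6,1,5}
  3. cA    = {0,2,5}
  4. ckA   = {2}
  5. kcA   = {0,6,2,1,5}
  6. kckA  = {2,1,5}
  7. ckcA  = {3,4}
  8. ckckA = {3,4,0,6}
  9. kckcA = {3,4,1,5}
  10. ckckcA = {0,6,2}
k, c of each give nothing new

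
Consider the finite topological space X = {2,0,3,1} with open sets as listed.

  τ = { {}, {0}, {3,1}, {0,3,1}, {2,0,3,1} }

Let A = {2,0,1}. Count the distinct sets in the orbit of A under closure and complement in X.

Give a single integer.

8

complement {3}; its interior {}; cl(A) = X∖{} = {2,0,3,1}
With k = closure, c = complement:
  1. A     = {2,0,1}
  2. kA    = {2,0,3,1}
  3. cA    = {3}
  4. ckA   = {}
  5. kcA   = {2,3,1}
  6. ckcA  = {0}
  7. kckcA = {2,0}
  8. ckckcA = {3,1}
k, c of each give nothing new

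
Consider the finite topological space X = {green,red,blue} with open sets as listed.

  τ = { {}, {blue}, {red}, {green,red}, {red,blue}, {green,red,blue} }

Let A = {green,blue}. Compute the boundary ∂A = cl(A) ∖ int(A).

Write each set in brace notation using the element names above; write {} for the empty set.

{green}

U open, U⊆A: {}, {blue}. int(A) = ⋃ = {blue}
X∖A={red}, int(X∖A)={red}, hence cl(A)={green,blue}
∂A: remove int from cl → {green}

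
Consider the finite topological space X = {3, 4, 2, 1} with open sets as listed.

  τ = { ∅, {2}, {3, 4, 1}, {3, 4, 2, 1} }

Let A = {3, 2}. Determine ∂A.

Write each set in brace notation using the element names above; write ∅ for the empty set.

opens ⊆ A: ∅, {2}; union → int = {2}
complement {4, 1}; its interior ∅; cl(A) = X∖∅ = {3, 4, 2, 1}
boundary = {3, 4, 2, 1} ∖ {2} = {3, 4, 1}

{3, 4, 1}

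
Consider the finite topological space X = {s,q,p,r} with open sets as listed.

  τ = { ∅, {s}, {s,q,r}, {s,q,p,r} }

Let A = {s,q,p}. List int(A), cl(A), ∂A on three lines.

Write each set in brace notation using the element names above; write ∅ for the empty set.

int(A) = {s}
cl(A)  = {s,q,p,r}
∂A     = {q,p,r}

opens ⊆ A: ∅, {s}; union → int = {s}
complement {r}; its interior ∅; cl(A) = X∖∅ = {s,q,p,r}
boundary = {s,q,p,r} ∖ {s} = {q,p,r}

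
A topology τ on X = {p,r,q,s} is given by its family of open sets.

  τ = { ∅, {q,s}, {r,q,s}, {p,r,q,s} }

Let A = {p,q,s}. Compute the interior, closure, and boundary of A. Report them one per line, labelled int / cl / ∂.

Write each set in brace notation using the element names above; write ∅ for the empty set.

int(A) = {q,s}
cl(A)  = {p,r,q,s}
∂A     = {p,r}

U open, U⊆A: ∅, {q,s}. int(A) = ⋃ = {q,s}
X∖A={r}, int(X∖A)=∅, hence cl(A)={p,r,q,s}
∂A: remove int from cl → {p,r}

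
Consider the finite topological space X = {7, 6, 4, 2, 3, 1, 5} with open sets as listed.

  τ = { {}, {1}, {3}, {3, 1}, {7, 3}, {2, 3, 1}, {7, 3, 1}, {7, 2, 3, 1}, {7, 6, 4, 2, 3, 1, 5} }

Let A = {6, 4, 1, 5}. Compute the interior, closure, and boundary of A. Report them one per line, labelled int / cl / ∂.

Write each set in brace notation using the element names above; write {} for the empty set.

open subsets of A: {}, {1}; so int(A) = {1}
closure: X∖int(X∖A) = X∖{7, 3} = {6, 4, 2, 1, 5}
∂A = {6, 4, 2, 1, 5} minus {1} = {6, 4, 2, 5}

int(A) = {1}
cl(A)  = {6, 4, 2, 1, 5}
∂A     = {6, 4, 2, 5}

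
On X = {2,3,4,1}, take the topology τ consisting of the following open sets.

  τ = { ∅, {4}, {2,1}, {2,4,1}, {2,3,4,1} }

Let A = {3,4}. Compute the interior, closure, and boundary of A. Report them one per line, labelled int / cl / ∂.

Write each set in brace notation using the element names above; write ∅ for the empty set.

int(A) = {4}
cl(A)  = {3,4}
∂A     = {3}

U open, U⊆A: ∅, {4}. int(A) = ⋃ = {4}
X∖A={2,1}, int(X∖A)={2,1}, hence cl(A)={3,4}
∂A: remove int from cl → {3}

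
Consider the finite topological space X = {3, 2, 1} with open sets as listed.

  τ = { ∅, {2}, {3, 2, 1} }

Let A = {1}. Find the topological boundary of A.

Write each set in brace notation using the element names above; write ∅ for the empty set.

{3, 1}

open subsets of A: ∅; so int(A) = ∅
closure: X∖int(X∖A) = X∖{2} = {3, 1}
∂A = {3, 1} minus ∅ = {3, 1}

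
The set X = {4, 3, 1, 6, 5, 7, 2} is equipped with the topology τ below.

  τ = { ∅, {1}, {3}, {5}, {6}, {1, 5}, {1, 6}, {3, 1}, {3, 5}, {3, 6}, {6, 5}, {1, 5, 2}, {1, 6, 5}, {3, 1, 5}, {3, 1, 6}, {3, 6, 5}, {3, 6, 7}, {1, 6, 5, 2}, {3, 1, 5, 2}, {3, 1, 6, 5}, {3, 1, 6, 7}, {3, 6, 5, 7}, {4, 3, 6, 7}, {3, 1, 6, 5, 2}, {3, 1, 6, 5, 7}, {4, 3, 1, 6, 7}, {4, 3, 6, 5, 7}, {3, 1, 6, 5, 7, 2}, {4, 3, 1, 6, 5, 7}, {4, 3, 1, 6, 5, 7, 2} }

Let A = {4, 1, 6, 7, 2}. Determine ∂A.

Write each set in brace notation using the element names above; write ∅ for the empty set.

interior: largest open inside A is {1, 6} (from ∅, {6}, {1}, {1, 6})
cl via duality: int({3, 5}) = {3, 5}, so X∖{3, 5} = {4, 1, 6, 7, 2}
cl∖int = {4, 7, 2}

{4, 7, 2}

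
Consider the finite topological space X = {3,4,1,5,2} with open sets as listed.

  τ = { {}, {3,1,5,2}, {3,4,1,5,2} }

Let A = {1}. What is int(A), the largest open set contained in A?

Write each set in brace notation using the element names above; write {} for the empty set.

U open, U⊆A: {}. int(A) = ⋃ = {}

{}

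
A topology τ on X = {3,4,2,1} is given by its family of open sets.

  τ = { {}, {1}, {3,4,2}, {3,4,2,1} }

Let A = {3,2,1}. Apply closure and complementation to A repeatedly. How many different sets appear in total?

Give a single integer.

closure: X∖int(X∖A) = X∖{} = {3,4,2,1}
Let k=closure and c=complement:
  1. A     = {3,2,1}
  2. kA    = {3,4,2,1}
  3. cA    = {4}
  4. ckA   = {}
  5. kcA   = {3,4,2}
  6. ckcA  = {1}
— saturated at 6

6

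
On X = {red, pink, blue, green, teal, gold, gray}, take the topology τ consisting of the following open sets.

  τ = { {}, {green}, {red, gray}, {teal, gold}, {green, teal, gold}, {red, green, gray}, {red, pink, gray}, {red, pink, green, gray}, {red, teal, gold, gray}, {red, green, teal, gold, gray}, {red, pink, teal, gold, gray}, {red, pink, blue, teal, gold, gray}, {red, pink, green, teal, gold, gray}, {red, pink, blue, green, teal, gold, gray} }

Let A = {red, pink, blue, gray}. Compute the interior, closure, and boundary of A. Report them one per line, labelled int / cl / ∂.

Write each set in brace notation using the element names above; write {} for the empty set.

open subsets of A: {}, {red, gray}, {red, pink, gray}; so int(A) = {red, pink, gray}
closure: X∖int(X∖A) = X∖{green, teal, gold} = {red, pink, blue, gray}
∂A = {red, pink, blue, gray} minus {red, pink, gray} = {blue}

int(A) = {red, pink, gray}
cl(A)  = {red, pink, blue, gray}
∂A     = {blue}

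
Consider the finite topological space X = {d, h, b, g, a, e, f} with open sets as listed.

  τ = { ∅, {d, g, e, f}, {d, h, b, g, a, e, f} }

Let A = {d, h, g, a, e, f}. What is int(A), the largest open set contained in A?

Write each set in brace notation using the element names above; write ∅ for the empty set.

U open, U⊆A: ∅, {d, g, e, f}. int(A) = ⋃ = {d, g, e, f}

{d, g, e, f}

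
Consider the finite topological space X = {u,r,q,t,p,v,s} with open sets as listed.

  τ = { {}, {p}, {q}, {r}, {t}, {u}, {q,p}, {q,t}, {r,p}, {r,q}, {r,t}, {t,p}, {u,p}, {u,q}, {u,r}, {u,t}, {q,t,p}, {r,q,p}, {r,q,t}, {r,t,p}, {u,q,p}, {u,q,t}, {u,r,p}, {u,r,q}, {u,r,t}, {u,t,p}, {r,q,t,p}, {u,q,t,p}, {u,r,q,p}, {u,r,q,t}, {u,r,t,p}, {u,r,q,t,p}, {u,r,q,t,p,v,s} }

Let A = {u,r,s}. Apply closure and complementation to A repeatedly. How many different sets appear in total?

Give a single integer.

complement {q,t,p,v}; its interior {q,t,p}; cl(A) = X∖{q,t,p} = {u,r,v,s}
With k = closure, c = complement:
  1. A     = {u,r,s}
  2. kA    = {u,r,v,s}
  3. cA    = {q,t,p,v}
  4. ckA   = {q,t,p}
  5. kcA   = {q,t,p,v,s}
  6. ckcA  = {u,r}
k, c of each give nothing new

6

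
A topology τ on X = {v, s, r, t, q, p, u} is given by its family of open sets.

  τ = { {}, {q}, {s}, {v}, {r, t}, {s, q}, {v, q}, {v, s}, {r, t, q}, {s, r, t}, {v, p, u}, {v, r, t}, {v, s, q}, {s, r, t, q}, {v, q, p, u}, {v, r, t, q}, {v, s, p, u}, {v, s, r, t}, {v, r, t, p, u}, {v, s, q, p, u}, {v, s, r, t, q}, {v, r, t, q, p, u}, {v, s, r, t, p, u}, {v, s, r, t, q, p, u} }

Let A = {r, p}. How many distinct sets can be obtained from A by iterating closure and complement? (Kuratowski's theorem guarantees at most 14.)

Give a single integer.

X∖A={v, s, t, q, u}, int(X∖A)={v, s, q}, hence cl(A)={r, t, p, u}
Orbit (k=closure, c=complement):
  1. A     = {r, p}
  2. kA    = {r, t, p, u}
  3. cA    = {v, s, t, q, u}
  4. ckA   = {v, s, q}
  5. kcA   = {v, s, r, t, q, p, u}
  6. kckA  = {v, s, q, p, u}
  7. ckcA  = {}
  8. ckckA = {r, t}
(closed under both — stop)

8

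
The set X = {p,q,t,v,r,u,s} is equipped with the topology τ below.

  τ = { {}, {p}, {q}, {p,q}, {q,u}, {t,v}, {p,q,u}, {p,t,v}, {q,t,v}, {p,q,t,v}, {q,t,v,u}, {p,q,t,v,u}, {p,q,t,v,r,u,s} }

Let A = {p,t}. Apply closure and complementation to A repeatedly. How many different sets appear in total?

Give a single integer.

10

cl via duality: int({q,v,r,u,s}) = {q,u}, so X∖{q,u} = {p,t,v,r,s}
Write k for closure, c for complement:
  1. A     = {p,t}
  2. kA    = {p,t,v,r,s}
  3. cA    = {q,v,r,u,s}
  4. ckA   = {q,u}
  5. kcA   = {q,t,v,r,u,s}
  6. kckA  = {q,r,u,s}
  7. ckcA  = {p}
  8. ckckA = {p,t,v}
  9. kckcA = {p,r,s}
  10. ckckcA = {q,t,v,u}
applying k or c yields no new set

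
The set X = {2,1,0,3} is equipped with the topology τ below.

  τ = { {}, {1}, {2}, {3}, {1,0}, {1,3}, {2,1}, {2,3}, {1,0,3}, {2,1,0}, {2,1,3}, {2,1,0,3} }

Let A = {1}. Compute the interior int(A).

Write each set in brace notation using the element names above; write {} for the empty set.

open subsets of A: {}, {1}; so int(A) = {1}

{1}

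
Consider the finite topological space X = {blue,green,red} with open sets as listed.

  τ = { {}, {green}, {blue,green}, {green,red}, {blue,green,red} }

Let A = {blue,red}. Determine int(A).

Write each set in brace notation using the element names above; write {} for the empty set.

open subsets of A: {}; so int(A) = {}

{}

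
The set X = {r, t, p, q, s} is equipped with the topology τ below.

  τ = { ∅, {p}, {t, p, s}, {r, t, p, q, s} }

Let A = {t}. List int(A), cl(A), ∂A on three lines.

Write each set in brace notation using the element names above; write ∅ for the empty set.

int(A) = ∅
cl(A)  = {r, t, q, s}
∂A     = {r, t, q, s}

open subsets of A: ∅; so int(A) = ∅
closure: X∖int(X∖A) = X∖{p} = {r, t, q, s}
∂A = {r, t, q, s} minus ∅ = {r, t, q, s}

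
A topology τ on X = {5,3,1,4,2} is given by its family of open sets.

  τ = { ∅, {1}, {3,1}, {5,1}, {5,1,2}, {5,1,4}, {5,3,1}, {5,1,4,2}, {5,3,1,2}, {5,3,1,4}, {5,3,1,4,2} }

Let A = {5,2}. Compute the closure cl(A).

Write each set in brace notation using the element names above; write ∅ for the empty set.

complement {3,1,4}; its interior {3,1}; cl(A) = X∖{3,1} = {5,4,2}

{5,4,2}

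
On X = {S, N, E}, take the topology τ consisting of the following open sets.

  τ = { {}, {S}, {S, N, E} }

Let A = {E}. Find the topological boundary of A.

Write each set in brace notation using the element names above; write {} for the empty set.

{N, E}

U open, U⊆A: {}. int(A) = ⋃ = {}
X∖A={S, N}, int(X∖A)={S}, hence cl(A)={N, E}
∂A: remove int from cl → {N, E}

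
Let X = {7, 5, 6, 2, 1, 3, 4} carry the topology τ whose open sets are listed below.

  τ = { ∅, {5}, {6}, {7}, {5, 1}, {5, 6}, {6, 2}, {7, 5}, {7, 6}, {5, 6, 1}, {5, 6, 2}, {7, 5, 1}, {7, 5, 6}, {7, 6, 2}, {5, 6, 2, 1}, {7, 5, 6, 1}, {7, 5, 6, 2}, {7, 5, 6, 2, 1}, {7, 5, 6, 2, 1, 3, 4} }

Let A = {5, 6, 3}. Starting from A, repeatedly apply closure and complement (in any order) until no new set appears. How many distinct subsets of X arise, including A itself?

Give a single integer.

X∖A={7, 2, 1, 4}, int(X∖A)={7}, hence cl(A)={5, 6, 2, 1, 3, 4}
Orbit (k=closure, c=complement):
  1. A     = {5, 6, 3}
  2. kA    = {5, 6, 2, 1, 3, 4}
  3. cA    = {7, 2, 1, 4}
  4. ckA   = {7}
  5. kcA   = {7, 2, 1, 3, 4}
  6. kckA  = {7, 3, 4}
  7. ckcA  = {5, 6}
  8. ckckA = {5, 6, 2, 1}
(closed under both — stop)

8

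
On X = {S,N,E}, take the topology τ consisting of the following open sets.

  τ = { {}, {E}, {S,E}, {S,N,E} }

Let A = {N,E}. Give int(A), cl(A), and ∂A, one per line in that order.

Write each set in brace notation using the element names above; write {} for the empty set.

opens ⊆ A: {}, {E}; union → int = {E}
complement {S}; its interior {}; cl(A) = X∖{} = {S,N,E}
boundary = {S,N,E} ∖ {E} = {S,N}

int(A) = {E}
cl(A)  = {S,N,E}
∂A     = {S,N}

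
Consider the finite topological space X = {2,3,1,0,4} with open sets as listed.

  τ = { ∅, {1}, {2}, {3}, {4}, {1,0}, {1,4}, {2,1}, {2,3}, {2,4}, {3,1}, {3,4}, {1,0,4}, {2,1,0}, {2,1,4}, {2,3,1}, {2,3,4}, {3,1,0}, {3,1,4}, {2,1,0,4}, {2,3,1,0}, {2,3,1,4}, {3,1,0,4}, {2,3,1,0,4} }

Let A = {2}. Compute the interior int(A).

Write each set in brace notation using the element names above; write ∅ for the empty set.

{2}

interior: largest open inside A is {2} (from ∅, {2})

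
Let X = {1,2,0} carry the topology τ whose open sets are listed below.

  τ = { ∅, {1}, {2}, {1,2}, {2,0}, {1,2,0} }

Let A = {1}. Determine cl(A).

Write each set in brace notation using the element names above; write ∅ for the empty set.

{1}

X∖A={2,0}, int(X∖A)={2,0}, hence cl(A)={1}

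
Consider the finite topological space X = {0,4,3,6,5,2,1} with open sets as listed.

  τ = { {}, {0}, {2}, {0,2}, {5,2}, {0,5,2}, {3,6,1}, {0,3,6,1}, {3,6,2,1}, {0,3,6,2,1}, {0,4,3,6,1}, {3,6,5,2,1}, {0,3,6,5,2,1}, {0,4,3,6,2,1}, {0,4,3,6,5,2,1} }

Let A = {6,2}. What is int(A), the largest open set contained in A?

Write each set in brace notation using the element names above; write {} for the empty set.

U open, U⊆A: {}, {2}. int(A) = ⋃ = {2}

{2}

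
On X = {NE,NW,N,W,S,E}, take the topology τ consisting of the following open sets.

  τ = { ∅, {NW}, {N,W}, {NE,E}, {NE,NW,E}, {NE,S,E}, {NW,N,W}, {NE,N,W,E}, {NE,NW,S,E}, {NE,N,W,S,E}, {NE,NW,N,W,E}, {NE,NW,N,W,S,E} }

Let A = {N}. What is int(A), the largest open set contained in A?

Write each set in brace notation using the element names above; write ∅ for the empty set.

∅

U open, U⊆A: ∅. int(A) = ⋃ = ∅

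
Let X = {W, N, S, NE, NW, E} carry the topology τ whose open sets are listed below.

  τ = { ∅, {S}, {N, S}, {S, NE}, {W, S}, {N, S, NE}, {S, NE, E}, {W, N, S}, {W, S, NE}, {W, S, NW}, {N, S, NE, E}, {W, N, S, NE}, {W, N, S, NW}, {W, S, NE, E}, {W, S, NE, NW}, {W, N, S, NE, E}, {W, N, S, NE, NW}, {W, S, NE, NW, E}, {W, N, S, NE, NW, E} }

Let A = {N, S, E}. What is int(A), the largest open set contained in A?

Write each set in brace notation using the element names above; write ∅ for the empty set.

{N, S}

open subsets of A: ∅, {S}, {N, S}; so int(A) = {N, S}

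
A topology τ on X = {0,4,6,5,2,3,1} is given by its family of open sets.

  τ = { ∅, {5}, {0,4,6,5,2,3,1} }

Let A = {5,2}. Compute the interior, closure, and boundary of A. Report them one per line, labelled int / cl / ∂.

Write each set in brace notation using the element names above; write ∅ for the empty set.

open subsets of A: ∅, {5}; so int(A) = {5}
closure: X∖int(X∖A) = X∖∅ = {0,4,6,5,2,3,1}
∂A = {0,4,6,5,2,3,1} minus {5} = {0,4,6,2,3,1}

int(A) = {5}
cl(A)  = {0,4,6,5,2,3,1}
∂A     = {0,4,6,2,3,1}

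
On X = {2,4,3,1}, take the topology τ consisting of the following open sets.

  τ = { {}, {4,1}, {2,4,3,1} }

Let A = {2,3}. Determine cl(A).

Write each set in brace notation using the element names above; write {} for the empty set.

X∖A={4,1}, int(X∖A)={4,1}, hence cl(A)={2,3}

{2,3}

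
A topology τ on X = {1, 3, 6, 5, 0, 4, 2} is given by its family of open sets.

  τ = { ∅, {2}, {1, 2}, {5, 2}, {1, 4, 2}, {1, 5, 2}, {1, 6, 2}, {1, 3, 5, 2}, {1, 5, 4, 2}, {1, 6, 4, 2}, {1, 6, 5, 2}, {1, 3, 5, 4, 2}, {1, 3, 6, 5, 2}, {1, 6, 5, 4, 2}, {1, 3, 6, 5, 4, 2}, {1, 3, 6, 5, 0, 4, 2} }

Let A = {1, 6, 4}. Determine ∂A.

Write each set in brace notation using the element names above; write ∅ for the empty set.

U open, U⊆A: ∅. int(A) = ⋃ = ∅
X∖A={3, 5, 0, 2}, int(X∖A)={5, 2}, hence cl(A)={1, 3, 6, 0, 4}
∂A: remove int from cl → {1, 3, 6, 0, 4}

{1, 3, 6, 0, 4}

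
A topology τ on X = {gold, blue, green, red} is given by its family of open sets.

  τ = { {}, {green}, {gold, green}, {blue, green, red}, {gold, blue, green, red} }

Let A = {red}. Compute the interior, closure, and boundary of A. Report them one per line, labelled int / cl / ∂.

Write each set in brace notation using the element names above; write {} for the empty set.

int(A) = {}
cl(A)  = {blue, red}
∂A     = {blue, red}

opens ⊆ A: {}; union → int = {}
complement {gold, blue, green}; its interior {gold, green}; cl(A) = X∖{gold, green} = {blue, red}
boundary = {blue, red} ∖ {} = {blue, red}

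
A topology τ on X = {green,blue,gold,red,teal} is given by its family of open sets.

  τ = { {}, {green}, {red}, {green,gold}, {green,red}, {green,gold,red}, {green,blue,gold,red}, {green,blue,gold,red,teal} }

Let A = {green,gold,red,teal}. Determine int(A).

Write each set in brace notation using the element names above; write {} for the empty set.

opens ⊆ A: {}, {red}, {green}, {green,gold}, {green,red}, {green,gold,red}; union → int = {green,gold,red}

{green,gold,red}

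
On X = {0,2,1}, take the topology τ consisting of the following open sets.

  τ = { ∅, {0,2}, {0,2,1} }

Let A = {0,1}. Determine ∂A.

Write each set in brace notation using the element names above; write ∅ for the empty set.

open subsets of A: ∅; so int(A) = ∅
closure: X∖int(X∖A) = X∖∅ = {0,2,1}
∂A = {0,2,1} minus ∅ = {0,2,1}

{0,2,1}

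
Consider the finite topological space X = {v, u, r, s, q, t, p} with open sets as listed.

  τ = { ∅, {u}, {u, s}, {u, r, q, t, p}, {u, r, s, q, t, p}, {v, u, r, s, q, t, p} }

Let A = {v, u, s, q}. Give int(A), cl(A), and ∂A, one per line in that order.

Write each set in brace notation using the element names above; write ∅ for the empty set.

int(A) = {u, s}
cl(A)  = {v, u, r, s, q, t, p}
∂A     = {v, r, q, t, p}

interior: largest open inside A is {u, s} (from ∅, {u}, {u, s})
cl via duality: int({r, t, p}) = ∅, so X∖∅ = {v, u, r, s, q, t, p}
cl∖int = {v, r, q, t, p}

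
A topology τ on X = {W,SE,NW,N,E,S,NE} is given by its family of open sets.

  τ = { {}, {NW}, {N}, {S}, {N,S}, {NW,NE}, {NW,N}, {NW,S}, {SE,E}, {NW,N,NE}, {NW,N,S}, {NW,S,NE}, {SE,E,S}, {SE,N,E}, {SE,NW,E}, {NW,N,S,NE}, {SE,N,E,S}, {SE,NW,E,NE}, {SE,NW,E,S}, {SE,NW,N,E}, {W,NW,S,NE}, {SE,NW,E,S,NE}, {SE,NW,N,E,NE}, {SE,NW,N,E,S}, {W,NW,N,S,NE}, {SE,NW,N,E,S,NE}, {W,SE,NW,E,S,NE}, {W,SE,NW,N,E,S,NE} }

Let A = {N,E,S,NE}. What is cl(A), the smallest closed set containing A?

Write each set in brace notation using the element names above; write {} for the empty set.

{W,SE,N,E,S,NE}

closure: X∖int(X∖A) = X∖{NW} = {W,SE,N,E,S,NE}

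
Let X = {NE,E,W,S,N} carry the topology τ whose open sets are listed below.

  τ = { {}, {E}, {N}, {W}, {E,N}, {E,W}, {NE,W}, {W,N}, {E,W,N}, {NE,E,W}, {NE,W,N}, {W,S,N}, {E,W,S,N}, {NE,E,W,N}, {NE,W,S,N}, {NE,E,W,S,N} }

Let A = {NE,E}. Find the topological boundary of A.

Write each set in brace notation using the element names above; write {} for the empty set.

{NE}

opens ⊆ A: {}, {E}; union → int = {E}
complement {W,S,N}; its interior {W,S,N}; cl(A) = X∖{W,S,N} = {NE,E}
boundary = {NE,E} ∖ {E} = {NE}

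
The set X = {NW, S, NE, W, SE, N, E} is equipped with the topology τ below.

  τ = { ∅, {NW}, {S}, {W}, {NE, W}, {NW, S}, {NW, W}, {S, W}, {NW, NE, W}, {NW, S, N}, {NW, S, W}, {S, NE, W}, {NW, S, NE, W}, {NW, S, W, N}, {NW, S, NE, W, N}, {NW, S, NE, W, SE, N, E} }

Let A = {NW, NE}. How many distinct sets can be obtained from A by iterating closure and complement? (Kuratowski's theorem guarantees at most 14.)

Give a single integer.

8

complement {S, W, SE, N, E}; its interior {S, W}; cl(A) = X∖{S, W} = {NW, NE, SE, N, E}
With k = closure, c = complement:
  1. A     = {NW, NE}
  2. kA    = {NW, NE, SE, N, E}
  3. cA    = {S, W, SE, N, E}
  4. ckA   = {S, W}
  5. kcA   = {S, NE, W, SE, N, E}
  6. ckcA  = {NW}
  7. kckcA = {NW, SE, N, E}
  8. ckckcA = {S, NE, W}
k, c of each give nothing new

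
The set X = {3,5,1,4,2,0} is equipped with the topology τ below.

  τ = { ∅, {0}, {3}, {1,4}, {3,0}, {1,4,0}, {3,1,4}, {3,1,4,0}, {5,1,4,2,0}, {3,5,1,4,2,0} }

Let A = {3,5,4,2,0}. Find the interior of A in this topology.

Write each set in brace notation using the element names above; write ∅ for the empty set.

{3,0}

interior: largest open inside A is {3,0} (from ∅, {0}, {3}, {3,0})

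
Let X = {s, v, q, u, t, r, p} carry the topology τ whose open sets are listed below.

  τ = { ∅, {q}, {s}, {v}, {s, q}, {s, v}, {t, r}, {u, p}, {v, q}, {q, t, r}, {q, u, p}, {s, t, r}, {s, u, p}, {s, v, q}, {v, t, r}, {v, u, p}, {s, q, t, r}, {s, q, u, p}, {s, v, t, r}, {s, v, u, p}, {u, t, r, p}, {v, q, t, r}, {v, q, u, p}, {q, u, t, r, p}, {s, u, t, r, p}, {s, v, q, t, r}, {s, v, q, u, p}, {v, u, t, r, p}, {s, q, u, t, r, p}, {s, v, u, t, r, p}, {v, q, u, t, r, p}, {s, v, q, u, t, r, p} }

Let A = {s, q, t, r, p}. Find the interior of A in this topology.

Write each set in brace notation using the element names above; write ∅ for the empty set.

open subsets of A: ∅, {q}, {s}, {s, q}, {t, r}, {q, t, r}, {s, t, r}, {s, q, t, r}; so int(A) = {s, q, t, r}

{s, q, t, r}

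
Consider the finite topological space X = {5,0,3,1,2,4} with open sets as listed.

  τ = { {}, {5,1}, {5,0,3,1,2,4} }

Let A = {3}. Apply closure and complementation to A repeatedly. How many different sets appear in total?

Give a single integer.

closure: X∖int(X∖A) = X∖{5,1} = {0,3,2,4}
Let k=closure and c=complement:
  1. A     = {3}
  2. kA    = {0,3,2,4}
  3. cA    = {5,0,1,2,4}
  4. ckA   = {5,1}
  5. kcA   = {5,0,3,1,2,4}
  6. ckcA  = {}
— saturated at 6

6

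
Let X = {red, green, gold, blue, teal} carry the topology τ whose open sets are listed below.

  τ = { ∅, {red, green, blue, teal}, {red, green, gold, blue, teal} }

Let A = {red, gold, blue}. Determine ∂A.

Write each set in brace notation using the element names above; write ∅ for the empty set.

U open, U⊆A: ∅. int(A) = ⋃ = ∅
X∖A={green, teal}, int(X∖A)=∅, hence cl(A)={red, green, gold, blue, teal}
∂A: remove int from cl → {red, green, gold, blue, teal}

{red, green, gold, blue, teal}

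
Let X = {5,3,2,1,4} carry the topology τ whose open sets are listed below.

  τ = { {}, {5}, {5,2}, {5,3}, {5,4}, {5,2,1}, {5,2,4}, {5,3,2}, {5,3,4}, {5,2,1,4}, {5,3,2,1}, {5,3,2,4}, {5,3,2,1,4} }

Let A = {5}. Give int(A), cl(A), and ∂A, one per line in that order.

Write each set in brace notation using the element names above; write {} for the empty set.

int(A) = {5}
cl(A)  = {5,3,2,1,4}
∂A     = {3,2,1,4}

opens ⊆ A: {}, {5}; union → int = {5}
complement {3,2,1,4}; its interior {}; cl(A) = X∖{} = {5,3,2,1,4}
boundary = {5,3,2,1,4} ∖ {5} = {3,2,1,4}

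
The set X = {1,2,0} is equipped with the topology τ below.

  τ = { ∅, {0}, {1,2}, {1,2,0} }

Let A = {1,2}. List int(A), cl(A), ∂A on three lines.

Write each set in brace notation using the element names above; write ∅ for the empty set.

interior: largest open inside A is {1,2} (from ∅, {1,2})
cl via duality: int({0}) = {0}, so X∖{0} = {1,2}
cl∖int = ∅

int(A) = {1,2}
cl(A)  = {1,2}
∂A     = ∅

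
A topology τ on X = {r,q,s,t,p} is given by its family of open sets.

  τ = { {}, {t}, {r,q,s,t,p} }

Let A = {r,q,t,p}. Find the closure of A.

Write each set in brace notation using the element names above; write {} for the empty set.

{r,q,s,t,p}

closure: X∖int(X∖A) = X∖{} = {r,q,s,t,p}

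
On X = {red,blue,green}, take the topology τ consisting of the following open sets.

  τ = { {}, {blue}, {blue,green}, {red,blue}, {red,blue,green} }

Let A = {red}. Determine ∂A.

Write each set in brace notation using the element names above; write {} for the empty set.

U open, U⊆A: {}. int(A) = ⋃ = {}
X∖A={blue,green}, int(X∖A)={blue,green}, hence cl(A)={red}
∂A: remove int from cl → {red}

{red}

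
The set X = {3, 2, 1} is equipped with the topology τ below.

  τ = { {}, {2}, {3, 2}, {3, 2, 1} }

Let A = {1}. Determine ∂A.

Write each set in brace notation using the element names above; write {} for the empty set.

{1}

interior: largest open inside A is {} (from {})
cl via duality: int({3, 2}) = {3, 2}, so X∖{3, 2} = {1}
cl∖int = {1}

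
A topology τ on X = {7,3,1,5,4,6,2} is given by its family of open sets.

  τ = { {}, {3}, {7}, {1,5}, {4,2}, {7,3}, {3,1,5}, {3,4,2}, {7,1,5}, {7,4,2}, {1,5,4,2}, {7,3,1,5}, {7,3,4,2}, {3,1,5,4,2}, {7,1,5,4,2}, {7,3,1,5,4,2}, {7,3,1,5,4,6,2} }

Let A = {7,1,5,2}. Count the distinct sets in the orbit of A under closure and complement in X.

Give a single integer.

10

closure: X∖int(X∖A) = X∖{3} = {7,1,5,4,6,2}
Let k=closure and c=complement:
  1. A     = {7,1,5,2}
  2. kA    = {7,1,5,4,6,2}
  3. cA    = {3,4,6}
  4. ckA   = {3}
  5. kcA   = {3,4,6,2}
  6. kckA  = {3,6}
  7. ckcA  = {7,1,5}
  8. ckckA = {7,1,5,4,2}
  9. kckcA = {7,1,5,6}
  10. ckckcA = {3,4,2}
— saturated at 10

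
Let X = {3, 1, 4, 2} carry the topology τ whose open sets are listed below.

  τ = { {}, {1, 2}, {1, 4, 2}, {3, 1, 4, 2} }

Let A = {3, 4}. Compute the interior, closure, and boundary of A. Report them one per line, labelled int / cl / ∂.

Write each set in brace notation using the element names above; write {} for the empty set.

open subsets of A: {}; so int(A) = {}
closure: X∖int(X∖A) = X∖{1, 2} = {3, 4}
∂A = {3, 4} minus {} = {3, 4}

int(A) = {}
cl(A)  = {3, 4}
∂A     = {3, 4}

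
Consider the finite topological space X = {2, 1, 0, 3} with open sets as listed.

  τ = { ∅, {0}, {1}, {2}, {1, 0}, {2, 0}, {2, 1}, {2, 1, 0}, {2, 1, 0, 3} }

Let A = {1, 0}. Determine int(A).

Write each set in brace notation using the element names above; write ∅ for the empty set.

opens ⊆ A: ∅, {0}, {1}, {1, 0}; union → int = {1, 0}

{1, 0}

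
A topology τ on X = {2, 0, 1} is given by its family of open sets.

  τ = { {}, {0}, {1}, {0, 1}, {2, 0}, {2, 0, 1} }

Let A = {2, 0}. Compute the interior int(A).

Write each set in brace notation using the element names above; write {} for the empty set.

{2, 0}

open subsets of A: {}, {0}, {2, 0}; so int(A) = {2, 0}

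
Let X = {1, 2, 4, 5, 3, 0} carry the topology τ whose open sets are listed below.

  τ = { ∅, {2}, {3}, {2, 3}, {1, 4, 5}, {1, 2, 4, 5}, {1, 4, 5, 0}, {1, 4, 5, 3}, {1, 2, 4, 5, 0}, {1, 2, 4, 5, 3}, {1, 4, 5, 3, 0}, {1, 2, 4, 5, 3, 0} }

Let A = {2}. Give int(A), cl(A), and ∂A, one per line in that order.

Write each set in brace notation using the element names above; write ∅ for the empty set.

int(A) = {2}
cl(A)  = {2}
∂A     = ∅

interior: largest open inside A is {2} (from ∅, {2})
cl via duality: int({1, 4, 5, 3, 0}) = {1, 4, 5, 3, 0}, so X∖{1, 4, 5, 3, 0} = {2}
cl∖int = ∅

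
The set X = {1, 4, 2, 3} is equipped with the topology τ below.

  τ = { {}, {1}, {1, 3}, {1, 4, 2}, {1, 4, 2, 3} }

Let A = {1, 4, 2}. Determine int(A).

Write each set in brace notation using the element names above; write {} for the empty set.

{1, 4, 2}

opens ⊆ A: {}, {1}, {1, 4, 2}; union → int = {1, 4, 2}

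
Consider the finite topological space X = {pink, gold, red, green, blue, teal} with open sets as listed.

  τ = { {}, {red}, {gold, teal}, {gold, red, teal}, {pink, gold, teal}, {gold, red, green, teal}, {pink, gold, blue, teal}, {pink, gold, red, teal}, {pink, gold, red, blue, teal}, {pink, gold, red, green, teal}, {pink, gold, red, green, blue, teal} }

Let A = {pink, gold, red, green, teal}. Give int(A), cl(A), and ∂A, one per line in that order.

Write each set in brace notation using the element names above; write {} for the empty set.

int(A) = {pink, gold, red, green, teal}
cl(A)  = {pink, gold, red, green, blue, teal}
∂A     = {blue}

interior: largest open inside A is {pink, gold, red, green, teal} (from {}, {red}, {gold, teal}, {gold, red, teal}, {pink, gold, teal}, {pink, gold, red, teal}, {gold, red, green, teal}, {pink, gold, red, green, teal})
cl via duality: int({blue}) = {}, so X∖{} = {pink, gold, red, green, blue, teal}
cl∖int = {blue}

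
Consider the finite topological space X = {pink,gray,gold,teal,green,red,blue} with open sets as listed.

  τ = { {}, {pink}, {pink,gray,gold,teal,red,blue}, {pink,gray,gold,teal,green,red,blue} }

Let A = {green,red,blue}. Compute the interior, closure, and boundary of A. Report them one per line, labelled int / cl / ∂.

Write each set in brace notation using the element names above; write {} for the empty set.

open subsets of A: {}; so int(A) = {}
closure: X∖int(X∖A) = X∖{pink} = {gray,gold,teal,green,red,blue}
∂A = {gray,gold,teal,green,red,blue} minus {} = {gray,gold,teal,green,red,blue}

int(A) = {}
cl(A)  = {gray,gold,teal,green,red,blue}
∂A     = {gray,gold,teal,green,red,blue}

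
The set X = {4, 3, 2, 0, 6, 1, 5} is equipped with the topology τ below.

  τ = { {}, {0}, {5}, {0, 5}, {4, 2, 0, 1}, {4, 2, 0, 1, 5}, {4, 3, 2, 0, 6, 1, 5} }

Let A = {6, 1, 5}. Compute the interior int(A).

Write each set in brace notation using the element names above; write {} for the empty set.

{5}

opens ⊆ A: {}, {5}; union → int = {5}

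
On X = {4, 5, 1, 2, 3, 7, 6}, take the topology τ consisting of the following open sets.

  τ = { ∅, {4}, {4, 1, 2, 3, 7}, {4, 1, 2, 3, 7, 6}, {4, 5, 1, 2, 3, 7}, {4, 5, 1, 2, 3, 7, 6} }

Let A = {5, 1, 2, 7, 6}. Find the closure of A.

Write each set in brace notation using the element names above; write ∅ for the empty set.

{5, 1, 2, 3, 7, 6}

cl via duality: int({4, 3}) = {4}, so X∖{4} = {5, 1, 2, 3, 7, 6}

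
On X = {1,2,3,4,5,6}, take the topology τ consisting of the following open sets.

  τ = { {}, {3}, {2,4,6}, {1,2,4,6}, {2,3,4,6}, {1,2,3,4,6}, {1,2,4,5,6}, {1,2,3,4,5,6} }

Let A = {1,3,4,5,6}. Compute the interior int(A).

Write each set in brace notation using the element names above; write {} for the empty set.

U open, U⊆A: {}, {3}. int(A) = ⋃ = {3}

{3}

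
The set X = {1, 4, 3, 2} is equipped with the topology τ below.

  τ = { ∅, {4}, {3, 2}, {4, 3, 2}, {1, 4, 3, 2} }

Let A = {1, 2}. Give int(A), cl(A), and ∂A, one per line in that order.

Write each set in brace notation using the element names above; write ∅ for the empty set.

int(A) = ∅
cl(A)  = {1, 3, 2}
∂A     = {1, 3, 2}

U open, U⊆A: ∅. int(A) = ⋃ = ∅
X∖A={4, 3}, int(X∖A)={4}, hence cl(A)={1, 3, 2}
∂A: remove int from cl → {1, 3, 2}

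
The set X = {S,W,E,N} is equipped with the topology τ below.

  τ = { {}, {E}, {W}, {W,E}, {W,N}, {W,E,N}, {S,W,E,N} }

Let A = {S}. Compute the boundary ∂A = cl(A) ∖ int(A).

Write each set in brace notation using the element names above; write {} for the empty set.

{S}

interior: largest open inside A is {} (from {})
cl via duality: int({W,E,N}) = {W,E,N}, so X∖{W,E,N} = {S}
cl∖int = {S}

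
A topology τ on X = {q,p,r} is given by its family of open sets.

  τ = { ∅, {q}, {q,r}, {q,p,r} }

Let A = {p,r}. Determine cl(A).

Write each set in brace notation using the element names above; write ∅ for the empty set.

X∖A={q}, int(X∖A)={q}, hence cl(A)={p,r}

{p,r}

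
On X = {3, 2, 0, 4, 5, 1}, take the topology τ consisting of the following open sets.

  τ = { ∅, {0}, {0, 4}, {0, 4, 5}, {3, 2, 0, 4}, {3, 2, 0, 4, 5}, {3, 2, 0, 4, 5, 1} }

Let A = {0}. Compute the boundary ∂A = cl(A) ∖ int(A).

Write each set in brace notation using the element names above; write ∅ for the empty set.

{3, 2, 4, 5, 1}

interior: largest open inside A is {0} (from ∅, {0})
cl via duality: int({3, 2, 4, 5, 1}) = ∅, so X∖∅ = {3, 2, 0, 4, 5, 1}
cl∖int = {3, 2, 4, 5, 1}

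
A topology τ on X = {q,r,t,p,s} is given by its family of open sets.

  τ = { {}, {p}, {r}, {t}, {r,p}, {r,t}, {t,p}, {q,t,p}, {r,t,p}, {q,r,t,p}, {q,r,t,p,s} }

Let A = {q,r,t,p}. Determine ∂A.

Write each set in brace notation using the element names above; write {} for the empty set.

{s}

interior: largest open inside A is {q,r,t,p} (from {}, {t}, {r}, {p}, {r,p}, {r,t}, {t,p}, {r,t,p}, {q,t,p}, {q,r,t,p})
cl via duality: int({s}) = {}, so X∖{} = {q,r,t,p,s}
cl∖int = {s}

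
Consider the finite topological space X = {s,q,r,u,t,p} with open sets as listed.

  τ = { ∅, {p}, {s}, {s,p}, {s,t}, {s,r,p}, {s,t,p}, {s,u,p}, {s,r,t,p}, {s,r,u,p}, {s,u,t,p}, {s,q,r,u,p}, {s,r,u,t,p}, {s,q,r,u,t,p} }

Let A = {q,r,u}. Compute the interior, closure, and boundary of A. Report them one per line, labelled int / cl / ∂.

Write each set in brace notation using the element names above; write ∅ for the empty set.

int(A) = ∅
cl(A)  = {q,r,u}
∂A     = {q,r,u}

interior: largest open inside A is ∅ (from ∅)
cl via duality: int({s,t,p}) = {s,t,p}, so X∖{s,t,p} = {q,r,u}
cl∖int = {q,r,u}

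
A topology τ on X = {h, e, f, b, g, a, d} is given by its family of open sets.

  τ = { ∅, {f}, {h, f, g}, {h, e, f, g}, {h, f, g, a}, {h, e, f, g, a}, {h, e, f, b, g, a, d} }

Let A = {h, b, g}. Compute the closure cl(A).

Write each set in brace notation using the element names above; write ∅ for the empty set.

X∖A={e, f, a, d}, int(X∖A)={f}, hence cl(A)={h, e, b, g, a, d}

{h, e, b, g, a, d}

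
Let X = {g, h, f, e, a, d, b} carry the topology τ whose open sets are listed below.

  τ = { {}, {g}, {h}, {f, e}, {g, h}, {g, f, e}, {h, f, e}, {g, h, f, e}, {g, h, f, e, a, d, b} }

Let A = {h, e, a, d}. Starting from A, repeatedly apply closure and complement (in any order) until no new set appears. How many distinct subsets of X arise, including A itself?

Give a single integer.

10

cl via duality: int({g, f, b}) = {g}, so X∖{g} = {h, f, e, a, d, b}
Write k for closure, c for complement:
  1. A     = {h, e, a, d}
  2. kA    = {h, f, e, a, d, b}
  3. cA    = {g, f, b}
  4. ckA   = {g}
  5. kcA   = {g, f, e, a, d, b}
  6. kckA  = {g, a, d, b}
  7. ckcA  = {h}
  8. ckckA = {h, f, e}
  9. kckcA = {h, a, d, b}
  10. ckckcA = {g, f, e}
applying k or c yields no new set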